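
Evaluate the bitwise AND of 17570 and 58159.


0b100010010100010 & 0b1110001100101111 = 0b100000000100010 = 16418

16418


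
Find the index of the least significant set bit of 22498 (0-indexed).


0b101011111100010. Lowest set bit at position 1

1


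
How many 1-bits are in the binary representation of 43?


0b101011 has 4 set bits

4


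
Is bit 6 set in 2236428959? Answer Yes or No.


0b10000101010011010011001010011111, bit 6 = 0. No

No


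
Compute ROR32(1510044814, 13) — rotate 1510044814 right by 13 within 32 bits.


Rotate 0b1011010000000010111010010001110 right by 13 (32-bit) = 0b10100100011100101101000000001011 = 2758987787

2758987787


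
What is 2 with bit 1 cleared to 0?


2 & ~(1 << 1) = 0

0


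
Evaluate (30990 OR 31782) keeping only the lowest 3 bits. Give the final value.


Step 1: 30990 | 31782 = 32046
Step 2: 32046 & 7 = 6

6


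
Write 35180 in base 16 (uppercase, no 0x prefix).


35180 = 896C hex

896C


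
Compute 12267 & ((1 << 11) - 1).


12267 & 2047 = 2027

2027


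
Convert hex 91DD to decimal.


91DD hex = 37341 decimal

37341


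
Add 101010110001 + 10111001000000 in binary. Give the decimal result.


101010110001 + 10111001000000 = 11100011110001 = 14577

14577


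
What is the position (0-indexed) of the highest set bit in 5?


0b101. Highest set bit at position 2

2


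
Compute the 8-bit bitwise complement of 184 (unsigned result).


~0b10111000 = 0b1000111 = 71 (8-bit unsigned)

71


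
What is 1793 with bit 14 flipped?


1793 ^ (1 << 14) = 1793 ^ 16384 = 18177

18177


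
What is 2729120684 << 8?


0b10100010101010110001001110101100 << 8 = 0b1010001010101011000100111010110000000000 = 698654895104

698654895104


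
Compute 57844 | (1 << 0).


57844 | (1 << 0) = 57844 | 1 = 57845

57845


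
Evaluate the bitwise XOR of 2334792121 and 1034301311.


0b10001011001010100001100110111001 ^ 0b111101101001100010111101111111 = 0b10110110100011000011011011000110 = 3062642374

3062642374


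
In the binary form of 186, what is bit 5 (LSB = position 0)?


0b10111010, position 5 = 1

1


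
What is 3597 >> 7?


0b111000001101 >> 7 = 0b11100 = 28

28


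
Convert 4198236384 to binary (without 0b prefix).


4198236384 = 11111010001111000000000011100000 in binary

11111010001111000000000011100000


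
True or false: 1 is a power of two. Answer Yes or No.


0b1. Only one bit set => Yes

Yes


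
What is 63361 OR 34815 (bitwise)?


0b1111011110000001 | 0b1000011111111111 = 0b1111011111111111 = 63487

63487


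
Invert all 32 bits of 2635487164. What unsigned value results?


2635487164 ^ 4294967295 = 1659480131

1659480131


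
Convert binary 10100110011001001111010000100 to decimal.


10100110011001001111010000100 in decimal = 348954244

348954244


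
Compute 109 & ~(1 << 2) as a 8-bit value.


109 & ~(1 << 2) = 105

105


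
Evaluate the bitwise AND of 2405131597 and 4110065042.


0b10001111010110110110010101001101 & 0b11110100111110101001110110010010 = 0b10000100010110100000010100000000 = 2220492032

2220492032


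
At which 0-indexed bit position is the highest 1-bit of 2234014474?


0b10000101001010000101101100001010. Highest set bit at position 31

31


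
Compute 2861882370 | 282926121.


0b10101010100101001101110000000010 | 0b10000110111010001110000101001 = 0b10111010110111011101110000101011 = 3135101995

3135101995


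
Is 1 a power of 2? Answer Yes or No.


0b1. Only one bit set => Yes

Yes


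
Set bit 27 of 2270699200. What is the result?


2270699200 | (1 << 27) = 2270699200 | 134217728 = 2404916928

2404916928


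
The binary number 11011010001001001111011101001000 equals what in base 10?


11011010001001001111011101001000 in decimal = 3659855688

3659855688


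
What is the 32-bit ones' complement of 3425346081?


3425346081 ^ 4294967295 = 869621214

869621214


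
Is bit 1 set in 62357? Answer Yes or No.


0b1111001110010101, bit 1 = 0. No

No


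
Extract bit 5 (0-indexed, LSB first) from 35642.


0b1000101100111010, position 5 = 1

1


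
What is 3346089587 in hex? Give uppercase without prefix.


3346089587 = C7714673 hex

C7714673


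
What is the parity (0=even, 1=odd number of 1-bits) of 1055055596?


0b111110111000101101111011101100 has 20 ones => parity 0

0


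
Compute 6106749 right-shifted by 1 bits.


0b10111010010111001111101 >> 1 = 0b1011101001011100111110 = 3053374

3053374


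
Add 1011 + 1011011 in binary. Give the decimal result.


1011 + 1011011 = 1100110 = 102

102


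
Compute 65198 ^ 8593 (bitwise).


0b1111111010101110 ^ 0b10000110010001 = 0b1101111100111111 = 57151

57151


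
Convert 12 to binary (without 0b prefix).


12 = 1100 in binary

1100


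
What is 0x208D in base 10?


208D hex = 8333 decimal

8333


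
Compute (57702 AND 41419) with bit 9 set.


Step 1: 57702 & 41419 = 41282
Step 2: 41282 | (1 << 9) = 41282 | 512 = 41794

41794


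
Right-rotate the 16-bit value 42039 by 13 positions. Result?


Rotate 0b1010010000110111 right by 13 (16-bit) = 0b10000110111101 = 8637

8637


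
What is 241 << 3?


0b11110001 << 3 = 0b11110001000 = 1928

1928


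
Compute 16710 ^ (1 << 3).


16710 ^ (1 << 3) = 16710 ^ 8 = 16718

16718


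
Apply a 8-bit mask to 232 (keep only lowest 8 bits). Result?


232 & 255 = 232

232


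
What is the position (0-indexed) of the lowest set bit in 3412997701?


0b11001011011011100011011001000101. Lowest set bit at position 0

0


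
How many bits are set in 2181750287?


0b10000010000010101101111000001111 has 14 set bits

14


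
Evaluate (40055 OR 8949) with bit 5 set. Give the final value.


Step 1: 40055 | 8949 = 48887
Step 2: 48887 | (1 << 5) = 48887 | 32 = 48887

48887


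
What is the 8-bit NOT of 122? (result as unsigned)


~0b1111010 = 0b10000101 = 133 (8-bit unsigned)

133


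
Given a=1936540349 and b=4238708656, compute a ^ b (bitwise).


1936540349 ^ 4238708656 = 2412301581

2412301581


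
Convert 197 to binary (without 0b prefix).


197 = 11000101 in binary

11000101


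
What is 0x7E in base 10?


7E hex = 126 decimal

126


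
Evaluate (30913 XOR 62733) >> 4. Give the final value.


Step 1: 30913 ^ 62733 = 36300
Step 2: 36300 >> 4 = 2268

2268


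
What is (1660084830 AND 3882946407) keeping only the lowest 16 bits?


Step 1: 1660084830 & 3882946407 = 1651507782
Step 2: 1651507782 & 65535 = 582

582


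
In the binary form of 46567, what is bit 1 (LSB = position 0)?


0b1011010111100111, position 1 = 1

1


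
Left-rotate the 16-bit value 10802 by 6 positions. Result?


Rotate 0b10101000110010 left by 6 (16-bit) = 0b1000110010001010 = 35978

35978


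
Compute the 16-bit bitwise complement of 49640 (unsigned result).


~0b1100000111101000 = 0b11111000010111 = 15895 (16-bit unsigned)

15895


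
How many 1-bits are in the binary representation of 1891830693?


0b1110000110000110000101110100101 has 14 set bits

14


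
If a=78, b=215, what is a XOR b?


78 ^ 215 = 153

153


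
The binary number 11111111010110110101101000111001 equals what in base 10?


11111111010110110101101000111001 in decimal = 4284176953

4284176953


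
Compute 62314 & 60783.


0b1111001101101010 & 0b1110110101101111 = 0b1110000101101010 = 57706

57706


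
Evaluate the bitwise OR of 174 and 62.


0b10101110 | 0b111110 = 0b10111110 = 190

190


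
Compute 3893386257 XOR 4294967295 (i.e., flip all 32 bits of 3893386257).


3893386257 ^ 4294967295 = 401581038

401581038


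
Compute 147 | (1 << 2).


147 | (1 << 2) = 147 | 4 = 151

151


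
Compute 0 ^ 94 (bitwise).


0b0 ^ 0b1011110 = 0b1011110 = 94

94


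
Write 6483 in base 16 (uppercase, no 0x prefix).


6483 = 1953 hex

1953


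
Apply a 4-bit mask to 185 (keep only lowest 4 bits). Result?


185 & 15 = 9

9


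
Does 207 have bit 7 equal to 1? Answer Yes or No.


0b11001111, bit 7 = 1. Yes

Yes


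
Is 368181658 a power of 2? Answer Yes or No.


0b10101111100100000000110011010. Multiple bits set => No

No


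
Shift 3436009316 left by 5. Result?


0b11001100110011010101011101100100 << 5 = 0b1100110011001101010101110110010000000 = 109952298112

109952298112


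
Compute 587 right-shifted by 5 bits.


0b1001001011 >> 5 = 0b10010 = 18

18


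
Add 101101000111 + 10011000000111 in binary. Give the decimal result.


101101000111 + 10011000000111 = 11000101001110 = 12622

12622


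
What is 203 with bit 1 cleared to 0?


203 & ~(1 << 1) = 201

201


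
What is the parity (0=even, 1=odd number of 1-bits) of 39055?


0b1001100010001111 has 8 ones => parity 0

0


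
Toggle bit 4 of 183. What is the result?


183 ^ (1 << 4) = 183 ^ 16 = 167

167


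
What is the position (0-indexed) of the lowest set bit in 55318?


0b1101100000010110. Lowest set bit at position 1

1


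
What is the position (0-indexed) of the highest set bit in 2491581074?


0b10010100100000101000001010010010. Highest set bit at position 31

31


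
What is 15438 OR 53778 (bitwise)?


0b11110001001110 | 0b1101001000010010 = 0b1111111001011110 = 65118

65118


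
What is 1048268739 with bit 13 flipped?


1048268739 ^ (1 << 13) = 1048268739 ^ 8192 = 1048276931

1048276931


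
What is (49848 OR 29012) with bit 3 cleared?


Step 1: 49848 | 29012 = 62460
Step 2: 62460 & ~(1 << 3) = 62452

62452


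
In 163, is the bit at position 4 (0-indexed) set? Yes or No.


0b10100011, bit 4 = 0. No

No


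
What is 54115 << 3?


0b1101001101100011 << 3 = 0b1101001101100011000 = 432920

432920


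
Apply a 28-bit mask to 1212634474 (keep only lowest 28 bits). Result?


1212634474 & 268435455 = 138892650

138892650


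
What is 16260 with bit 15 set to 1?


16260 | (1 << 15) = 16260 | 32768 = 49028

49028


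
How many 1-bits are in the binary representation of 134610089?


0b1000000001011111110010101001 has 13 set bits

13


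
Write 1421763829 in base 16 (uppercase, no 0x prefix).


1421763829 = 54BE64F5 hex

54BE64F5


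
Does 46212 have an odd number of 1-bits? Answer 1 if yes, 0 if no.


0b1011010010000100 has 6 ones => parity 0

0


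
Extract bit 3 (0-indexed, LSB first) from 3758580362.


0b11100000000001110110001010001010, position 3 = 1

1


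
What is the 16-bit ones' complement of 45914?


45914 ^ 65535 = 19621

19621


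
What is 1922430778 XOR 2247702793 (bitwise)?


0b1110010100101011111011100111010 ^ 0b10000101111110010011100100001001 = 0b11110111011011001100111000110011 = 4151103027

4151103027


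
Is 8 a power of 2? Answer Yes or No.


0b1000. Only one bit set => Yes

Yes


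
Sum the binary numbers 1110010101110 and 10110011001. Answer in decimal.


1110010101110 + 10110011001 = 10001001000111 = 8775

8775


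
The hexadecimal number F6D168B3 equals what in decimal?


F6D168B3 hex = 4140918963 decimal

4140918963


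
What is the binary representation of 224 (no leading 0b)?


224 = 11100000 in binary

11100000


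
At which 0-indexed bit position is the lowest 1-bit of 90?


0b1011010. Lowest set bit at position 1

1


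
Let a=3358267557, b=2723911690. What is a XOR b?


3358267557 ^ 2723911690 = 1785757871

1785757871


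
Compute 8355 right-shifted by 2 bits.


0b10000010100011 >> 2 = 0b100000101000 = 2088

2088


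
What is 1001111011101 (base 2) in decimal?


1001111011101 in decimal = 5085

5085


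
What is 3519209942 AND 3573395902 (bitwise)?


0b11010001110000101110000111010110 & 0b11010100111111011011000110111110 = 0b11010000110000001010000110010110 = 3502285206

3502285206


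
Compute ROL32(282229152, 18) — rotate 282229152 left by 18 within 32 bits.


Rotate 0b10000110100100111100110100000 left by 18 (32-bit) = 0b11100110100000000100001101001001 = 3867165513

3867165513


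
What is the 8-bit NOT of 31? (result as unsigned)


~0b11111 = 0b11100000 = 224 (8-bit unsigned)

224


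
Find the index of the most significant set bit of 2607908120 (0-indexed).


0b10011011011100011000010100011000. Highest set bit at position 31

31


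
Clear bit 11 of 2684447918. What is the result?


2684447918 & ~(1 << 11) = 2684445870

2684445870


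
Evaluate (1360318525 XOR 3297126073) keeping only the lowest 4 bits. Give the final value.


Step 1: 1360318525 ^ 3297126073 = 2509436548
Step 2: 2509436548 & 15 = 4

4


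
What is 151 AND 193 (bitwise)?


0b10010111 & 0b11000001 = 0b10000001 = 129

129


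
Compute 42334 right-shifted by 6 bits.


0b1010010101011110 >> 6 = 0b1010010101 = 661

661


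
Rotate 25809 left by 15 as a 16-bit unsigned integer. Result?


Rotate 0b110010011010001 left by 15 (16-bit) = 0b1011001001101000 = 45672

45672


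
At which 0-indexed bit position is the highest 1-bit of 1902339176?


0b1110001011000110110010001101000. Highest set bit at position 30

30


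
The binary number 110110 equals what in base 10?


110110 in decimal = 54

54


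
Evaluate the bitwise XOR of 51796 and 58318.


0b1100101001010100 ^ 0b1110001111001110 = 0b10100110011010 = 10650

10650


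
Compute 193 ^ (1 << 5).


193 ^ (1 << 5) = 193 ^ 32 = 225

225


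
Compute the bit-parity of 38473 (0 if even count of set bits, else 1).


0b1001011001001001 has 7 ones => parity 1

1


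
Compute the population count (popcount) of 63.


0b111111 has 6 set bits

6


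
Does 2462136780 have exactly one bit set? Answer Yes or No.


0b10010010110000010011100111001100. Multiple bits set => No

No


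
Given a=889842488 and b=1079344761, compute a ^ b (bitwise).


889842488 ^ 1079344761 = 1969001793

1969001793


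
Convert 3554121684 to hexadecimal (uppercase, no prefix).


3554121684 = D3D797D4 hex

D3D797D4


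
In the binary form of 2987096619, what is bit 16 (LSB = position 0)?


0b10110010000010110111101000101011, position 16 = 1

1


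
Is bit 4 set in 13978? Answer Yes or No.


0b11011010011010, bit 4 = 1. Yes

Yes


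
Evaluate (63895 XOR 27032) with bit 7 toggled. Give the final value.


Step 1: 63895 ^ 27032 = 36879
Step 2: 36879 ^ (1 << 7) = 36879 ^ 128 = 37007

37007


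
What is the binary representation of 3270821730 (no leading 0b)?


3270821730 = 11000010111101001100011101100010 in binary

11000010111101001100011101100010


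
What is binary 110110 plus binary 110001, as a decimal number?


110110 + 110001 = 1100111 = 103

103


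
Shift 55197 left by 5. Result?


0b1101011110011101 << 5 = 0b110101111001110100000 = 1766304

1766304


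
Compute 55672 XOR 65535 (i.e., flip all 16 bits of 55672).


55672 ^ 65535 = 9863

9863


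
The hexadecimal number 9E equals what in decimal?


9E hex = 158 decimal

158


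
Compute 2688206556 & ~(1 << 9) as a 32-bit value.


2688206556 & ~(1 << 9) = 2688206044

2688206044


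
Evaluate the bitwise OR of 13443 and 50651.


0b11010010000011 | 0b1100010111011011 = 0b1111010111011011 = 62939

62939


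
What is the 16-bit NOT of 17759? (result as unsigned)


~0b100010101011111 = 0b1011101010100000 = 47776 (16-bit unsigned)

47776


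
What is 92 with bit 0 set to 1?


92 | (1 << 0) = 92 | 1 = 93

93


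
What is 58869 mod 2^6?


58869 & 63 = 53

53


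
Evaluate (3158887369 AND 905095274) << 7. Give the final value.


Step 1: 3158887369 & 905095274 = 876644424
Step 2: 876644424 << 7 = 112210486272

112210486272


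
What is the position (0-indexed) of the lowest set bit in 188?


0b10111100. Lowest set bit at position 2

2


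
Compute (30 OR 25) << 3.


Step 1: 30 | 25 = 31
Step 2: 31 << 3 = 248

248


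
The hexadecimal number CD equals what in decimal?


CD hex = 205 decimal

205


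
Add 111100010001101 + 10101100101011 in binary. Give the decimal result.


111100010001101 + 10101100101011 = 1010001110111000 = 41912

41912


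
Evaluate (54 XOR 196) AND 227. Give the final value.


Step 1: 54 ^ 196 = 242
Step 2: 242 & 227 = 226

226


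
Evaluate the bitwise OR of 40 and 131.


0b101000 | 0b10000011 = 0b10101011 = 171

171


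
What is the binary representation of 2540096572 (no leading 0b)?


2540096572 = 10010111011001101100110000111100 in binary

10010111011001101100110000111100


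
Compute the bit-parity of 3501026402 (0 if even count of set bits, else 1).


0b11010000101011010110110001100010 has 15 ones => parity 1

1


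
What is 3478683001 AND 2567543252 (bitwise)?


0b11001111010110000111110101111001 & 0b10011001000010011001100111010100 = 0b10001001000010000001100101010000 = 2299009360

2299009360


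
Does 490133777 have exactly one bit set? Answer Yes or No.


0b11101001101101101100100010001. Multiple bits set => No

No


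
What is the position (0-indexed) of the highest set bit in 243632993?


0b1110100001011000101101100001. Highest set bit at position 27

27


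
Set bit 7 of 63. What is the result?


63 | (1 << 7) = 63 | 128 = 191

191


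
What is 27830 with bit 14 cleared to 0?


27830 & ~(1 << 14) = 11446

11446


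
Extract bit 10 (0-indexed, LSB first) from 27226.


0b110101001011010, position 10 = 0

0


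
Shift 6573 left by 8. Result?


0b1100110101101 << 8 = 0b110011010110100000000 = 1682688

1682688


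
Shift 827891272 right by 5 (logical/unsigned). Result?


0b110001010110001001111001001000 >> 5 = 0b1100010101100010011110010 = 25871602

25871602


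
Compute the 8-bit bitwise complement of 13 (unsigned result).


~0b1101 = 0b11110010 = 242 (8-bit unsigned)

242


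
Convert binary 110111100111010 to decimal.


110111100111010 in decimal = 28474

28474


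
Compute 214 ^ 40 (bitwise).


0b11010110 ^ 0b101000 = 0b11111110 = 254

254


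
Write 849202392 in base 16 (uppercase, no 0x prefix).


849202392 = 329DCCD8 hex

329DCCD8


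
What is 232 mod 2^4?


232 & 15 = 8

8


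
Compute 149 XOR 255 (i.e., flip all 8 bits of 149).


149 ^ 255 = 106

106


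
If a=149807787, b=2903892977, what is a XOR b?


149807787 ^ 2903892977 = 2784493914

2784493914


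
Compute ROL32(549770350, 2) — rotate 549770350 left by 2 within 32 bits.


Rotate 0b100000110001001101010001101110 left by 2 (32-bit) = 0b10000011000100110101000110111000 = 2199081400

2199081400


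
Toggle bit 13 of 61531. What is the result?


61531 ^ (1 << 13) = 61531 ^ 8192 = 53339

53339


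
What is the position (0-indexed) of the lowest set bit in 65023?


0b1111110111111111. Lowest set bit at position 0

0


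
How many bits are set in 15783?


0b11110110100111 has 10 set bits

10


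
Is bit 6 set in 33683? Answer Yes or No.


0b1000001110010011, bit 6 = 0. No

No


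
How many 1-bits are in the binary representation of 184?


0b10111000 has 4 set bits

4


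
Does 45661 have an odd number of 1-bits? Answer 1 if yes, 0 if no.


0b1011001001011101 has 9 ones => parity 1

1


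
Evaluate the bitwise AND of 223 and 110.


0b11011111 & 0b1101110 = 0b1001110 = 78

78


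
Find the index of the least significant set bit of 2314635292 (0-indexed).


0b10001001111101101000100000011100. Lowest set bit at position 2

2


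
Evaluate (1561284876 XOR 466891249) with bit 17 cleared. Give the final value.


Step 1: 1561284876 ^ 466891249 = 1188782333
Step 2: 1188782333 & ~(1 << 17) = 1188651261

1188651261


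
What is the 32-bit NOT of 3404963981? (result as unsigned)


~0b11001010111100111010000010001101 = 0b110101000011000101111101110010 = 890003314 (32-bit unsigned)

890003314


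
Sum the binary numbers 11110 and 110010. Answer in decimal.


11110 + 110010 = 1010000 = 80

80


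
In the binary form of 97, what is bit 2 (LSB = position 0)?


0b1100001, position 2 = 0

0


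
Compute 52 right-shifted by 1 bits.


0b110100 >> 1 = 0b11010 = 26

26


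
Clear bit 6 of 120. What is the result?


120 & ~(1 << 6) = 56

56


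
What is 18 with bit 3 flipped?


18 ^ (1 << 3) = 18 ^ 8 = 26

26


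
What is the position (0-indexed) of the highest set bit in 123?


0b1111011. Highest set bit at position 6

6


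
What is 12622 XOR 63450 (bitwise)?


0b11000101001110 ^ 0b1111011111011010 = 0b1100011010010100 = 50836

50836


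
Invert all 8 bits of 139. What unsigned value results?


139 ^ 255 = 116

116


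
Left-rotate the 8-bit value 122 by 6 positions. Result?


Rotate 0b1111010 left by 6 (8-bit) = 0b10011110 = 158

158


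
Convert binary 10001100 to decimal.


10001100 in decimal = 140

140


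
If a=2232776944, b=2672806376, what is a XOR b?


2232776944 ^ 2672806376 = 442151192

442151192


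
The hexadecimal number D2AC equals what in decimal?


D2AC hex = 53932 decimal

53932


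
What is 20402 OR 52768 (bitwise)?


0b100111110110010 | 0b1100111000100000 = 0b1100111110110010 = 53170

53170


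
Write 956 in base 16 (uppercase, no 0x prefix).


956 = 3BC hex

3BC


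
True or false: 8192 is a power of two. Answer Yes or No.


0b10000000000000. Only one bit set => Yes

Yes


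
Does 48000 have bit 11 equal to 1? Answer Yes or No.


0b1011101110000000, bit 11 = 1. Yes

Yes


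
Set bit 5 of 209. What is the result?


209 | (1 << 5) = 209 | 32 = 241

241


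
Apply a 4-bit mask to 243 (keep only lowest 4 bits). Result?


243 & 15 = 3

3


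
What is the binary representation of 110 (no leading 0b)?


110 = 1101110 in binary

1101110


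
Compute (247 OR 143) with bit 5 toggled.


Step 1: 247 | 143 = 255
Step 2: 255 ^ (1 << 5) = 255 ^ 32 = 223

223


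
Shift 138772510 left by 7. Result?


0b1000010001011000000000011110 << 7 = 0b10000100010110000000000111100000000 = 17762881280

17762881280


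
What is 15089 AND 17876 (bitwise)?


0b11101011110001 & 0b100010111010100 = 0b11010000 = 208

208


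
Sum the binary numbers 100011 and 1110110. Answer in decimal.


100011 + 1110110 = 10011001 = 153

153


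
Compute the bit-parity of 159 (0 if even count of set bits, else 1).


0b10011111 has 6 ones => parity 0

0


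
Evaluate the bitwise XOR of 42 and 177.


0b101010 ^ 0b10110001 = 0b10011011 = 155

155


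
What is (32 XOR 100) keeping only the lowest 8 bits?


Step 1: 32 ^ 100 = 68
Step 2: 68 & 255 = 68

68


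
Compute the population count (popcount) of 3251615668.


0b11000001110011111011011110110100 has 19 set bits

19


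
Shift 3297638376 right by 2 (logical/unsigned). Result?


0b11000100100011011111011111101000 >> 2 = 0b110001001000110111110111111010 = 824409594

824409594


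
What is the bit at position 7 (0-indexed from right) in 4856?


0b1001011111000, position 7 = 1

1


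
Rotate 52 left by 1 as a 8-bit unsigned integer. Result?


Rotate 0b110100 left by 1 (8-bit) = 0b1101000 = 104

104


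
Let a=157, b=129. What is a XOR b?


157 ^ 129 = 28

28


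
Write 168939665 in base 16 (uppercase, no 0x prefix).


168939665 = A11D091 hex

A11D091


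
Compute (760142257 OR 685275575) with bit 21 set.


Step 1: 760142257 | 685275575 = 769587639
Step 2: 769587639 | (1 << 21) = 769587639 | 2097152 = 771684791

771684791


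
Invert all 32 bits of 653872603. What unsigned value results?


653872603 ^ 4294967295 = 3641094692

3641094692


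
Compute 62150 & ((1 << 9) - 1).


62150 & 511 = 198

198


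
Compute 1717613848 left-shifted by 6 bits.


0b1100110011000001011010100011000 << 6 = 0b1100110011000001011010100011000000000 = 109927286272

109927286272


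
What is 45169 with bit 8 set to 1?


45169 | (1 << 8) = 45169 | 256 = 45425

45425


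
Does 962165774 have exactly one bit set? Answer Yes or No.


0b111001010110010111110000001110. Multiple bits set => No

No


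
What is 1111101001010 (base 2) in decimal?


1111101001010 in decimal = 8010

8010


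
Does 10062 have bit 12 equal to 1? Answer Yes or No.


0b10011101001110, bit 12 = 0. No

No


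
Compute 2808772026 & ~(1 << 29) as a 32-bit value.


2808772026 & ~(1 << 29) = 2271901114

2271901114


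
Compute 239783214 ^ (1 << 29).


239783214 ^ (1 << 29) = 239783214 ^ 536870912 = 776654126

776654126


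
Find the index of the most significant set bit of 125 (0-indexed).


0b1111101. Highest set bit at position 6

6


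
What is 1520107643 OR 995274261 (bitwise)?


0b1011010100110110000000001111011 | 0b111011010100101010111000010101 = 0b1111011110110111010111001111111 = 2077994623

2077994623


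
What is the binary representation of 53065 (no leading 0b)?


53065 = 1100111101001001 in binary

1100111101001001


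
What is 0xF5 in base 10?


F5 hex = 245 decimal

245


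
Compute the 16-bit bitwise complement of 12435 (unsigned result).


~0b11000010010011 = 0b1100111101101100 = 53100 (16-bit unsigned)

53100


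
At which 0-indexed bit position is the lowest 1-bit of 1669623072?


0b1100011100001000110110100100000. Lowest set bit at position 5

5


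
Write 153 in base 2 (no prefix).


153 = 10011001 in binary

10011001


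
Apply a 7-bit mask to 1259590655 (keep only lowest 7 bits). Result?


1259590655 & 127 = 127

127


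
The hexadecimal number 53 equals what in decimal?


53 hex = 83 decimal

83


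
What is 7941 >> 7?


0b1111100000101 >> 7 = 0b111110 = 62

62


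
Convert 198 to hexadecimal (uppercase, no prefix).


198 = C6 hex

C6


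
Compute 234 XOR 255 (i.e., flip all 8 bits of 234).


234 ^ 255 = 21

21


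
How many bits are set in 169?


0b10101001 has 4 set bits

4


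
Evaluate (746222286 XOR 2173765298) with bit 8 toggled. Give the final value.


Step 1: 746222286 ^ 2173765298 = 2917889148
Step 2: 2917889148 ^ (1 << 8) = 2917889148 ^ 256 = 2917889404

2917889404


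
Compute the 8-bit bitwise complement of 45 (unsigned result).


~0b101101 = 0b11010010 = 210 (8-bit unsigned)

210


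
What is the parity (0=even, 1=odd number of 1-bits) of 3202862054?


0b10111110111001111100101111100110 has 22 ones => parity 0

0


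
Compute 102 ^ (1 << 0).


102 ^ (1 << 0) = 102 ^ 1 = 103

103


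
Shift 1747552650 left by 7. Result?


0b1101000001010011000100110001010 << 7 = 0b11010000010100110001001100010100000000 = 223686739200

223686739200


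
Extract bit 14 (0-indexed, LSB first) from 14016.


0b11011011000000, position 14 = 0

0


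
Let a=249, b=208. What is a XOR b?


249 ^ 208 = 41

41


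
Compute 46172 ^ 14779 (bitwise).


0b1011010001011100 ^ 0b11100110111011 = 0b1000110111100111 = 36327

36327


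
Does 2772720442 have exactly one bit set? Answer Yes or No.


0b10100101010001000101101100111010. Multiple bits set => No

No


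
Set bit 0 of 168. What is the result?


168 | (1 << 0) = 168 | 1 = 169

169


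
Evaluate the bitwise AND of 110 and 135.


0b1101110 & 0b10000111 = 0b110 = 6

6


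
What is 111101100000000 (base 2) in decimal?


111101100000000 in decimal = 31488

31488


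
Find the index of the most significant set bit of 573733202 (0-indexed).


0b100010001100100111100101010010. Highest set bit at position 29

29


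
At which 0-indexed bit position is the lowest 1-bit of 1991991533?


0b1110110101110110110000011101101. Lowest set bit at position 0

0


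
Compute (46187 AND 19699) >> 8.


Step 1: 46187 & 19699 = 1123
Step 2: 1123 >> 8 = 4

4


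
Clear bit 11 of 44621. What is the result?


44621 & ~(1 << 11) = 42573

42573


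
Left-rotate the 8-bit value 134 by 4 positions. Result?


Rotate 0b10000110 left by 4 (8-bit) = 0b1101000 = 104

104


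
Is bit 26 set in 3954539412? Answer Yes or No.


0b11101011101101010111101110010100, bit 26 = 0. No

No


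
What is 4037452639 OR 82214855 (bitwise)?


0b11110000101001101010001101011111 | 0b100111001100111111111000111 = 0b11110100111001101111111111011111 = 4108779487

4108779487


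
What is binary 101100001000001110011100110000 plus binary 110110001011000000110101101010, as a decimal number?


101100001000001110011100110000 + 110110001011000000110101101010 = 1100010010011001111010010011010 = 1649210522

1649210522


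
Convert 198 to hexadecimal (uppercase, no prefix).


198 = C6 hex

C6


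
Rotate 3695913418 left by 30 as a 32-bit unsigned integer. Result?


Rotate 0b11011100010010110010100111001010 left by 30 (32-bit) = 0b10110111000100101100101001110010 = 3071462002

3071462002


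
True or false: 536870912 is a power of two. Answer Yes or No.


0b100000000000000000000000000000. Only one bit set => Yes

Yes


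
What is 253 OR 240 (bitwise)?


0b11111101 | 0b11110000 = 0b11111101 = 253

253


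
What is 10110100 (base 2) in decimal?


10110100 in decimal = 180

180


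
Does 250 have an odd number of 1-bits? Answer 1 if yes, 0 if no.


0b11111010 has 6 ones => parity 0

0


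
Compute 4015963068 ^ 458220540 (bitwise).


0b11101111010111101011101110111100 ^ 0b11011010011111110001111111100 = 0b11110100000100010101100001000000 = 4094777408

4094777408


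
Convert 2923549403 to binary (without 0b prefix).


2923549403 = 10101110010000011101001011011011 in binary

10101110010000011101001011011011


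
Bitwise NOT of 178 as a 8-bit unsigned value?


~0b10110010 = 0b1001101 = 77 (8-bit unsigned)

77


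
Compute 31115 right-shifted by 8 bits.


0b111100110001011 >> 8 = 0b1111001 = 121

121


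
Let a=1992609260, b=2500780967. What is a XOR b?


1992609260 ^ 2500780967 = 3821678155

3821678155


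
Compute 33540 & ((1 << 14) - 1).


33540 & 16383 = 772

772


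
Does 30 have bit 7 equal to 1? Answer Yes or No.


0b11110, bit 7 = 0. No

No


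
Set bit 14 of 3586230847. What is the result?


3586230847 | (1 << 14) = 3586230847 | 16384 = 3586247231

3586247231


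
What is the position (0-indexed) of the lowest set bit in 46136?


0b1011010000111000. Lowest set bit at position 3

3


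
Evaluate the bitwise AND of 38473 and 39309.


0b1001011001001001 & 0b1001100110001101 = 0b1001000000001001 = 36873

36873


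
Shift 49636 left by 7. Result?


0b1100000111100100 << 7 = 0b11000001111001000000000 = 6353408

6353408


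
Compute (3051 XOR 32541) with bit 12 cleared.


Step 1: 3051 ^ 32541 = 29942
Step 2: 29942 & ~(1 << 12) = 25846

25846


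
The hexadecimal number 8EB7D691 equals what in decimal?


8EB7D691 hex = 2394412689 decimal

2394412689


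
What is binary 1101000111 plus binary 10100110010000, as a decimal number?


1101000111 + 10100110010000 = 10110011010111 = 11479

11479


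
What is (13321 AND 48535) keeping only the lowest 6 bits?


Step 1: 13321 & 48535 = 13313
Step 2: 13313 & 63 = 1

1


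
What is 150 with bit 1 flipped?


150 ^ (1 << 1) = 150 ^ 2 = 148

148


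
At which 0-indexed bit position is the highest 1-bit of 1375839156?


0b1010010000000011010001110110100. Highest set bit at position 30

30


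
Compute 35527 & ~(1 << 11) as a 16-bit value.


35527 & ~(1 << 11) = 33479

33479


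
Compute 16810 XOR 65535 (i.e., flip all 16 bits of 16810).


16810 ^ 65535 = 48725

48725


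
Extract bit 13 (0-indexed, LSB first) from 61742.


0b1111000100101110, position 13 = 1

1


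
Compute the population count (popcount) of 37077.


0b1001000011010101 has 7 set bits

7


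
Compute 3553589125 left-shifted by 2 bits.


0b11010011110011110111011110000101 << 2 = 0b1101001111001111011101111000010100 = 14214356500

14214356500


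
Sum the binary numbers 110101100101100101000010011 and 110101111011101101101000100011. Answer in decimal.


110101100101100101000010011 + 110101111011101101101000100011 = 111100101000011010010000110110 = 1017226294

1017226294


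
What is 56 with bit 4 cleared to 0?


56 & ~(1 << 4) = 40

40


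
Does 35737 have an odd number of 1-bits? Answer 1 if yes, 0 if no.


0b1000101110011001 has 8 ones => parity 0

0


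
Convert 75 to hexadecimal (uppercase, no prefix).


75 = 4B hex

4B


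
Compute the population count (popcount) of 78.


0b1001110 has 4 set bits

4


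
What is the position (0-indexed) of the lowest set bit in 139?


0b10001011. Lowest set bit at position 0

0


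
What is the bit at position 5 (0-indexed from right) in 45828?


0b1011001100000100, position 5 = 0

0


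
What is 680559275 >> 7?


0b101000100100001000001010101011 >> 7 = 0b10100010010000100000101 = 5316869

5316869


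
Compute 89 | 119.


0b1011001 | 0b1110111 = 0b1111111 = 127

127


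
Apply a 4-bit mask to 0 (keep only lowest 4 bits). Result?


0 & 15 = 0

0


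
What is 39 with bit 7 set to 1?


39 | (1 << 7) = 39 | 128 = 167

167


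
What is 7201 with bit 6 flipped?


7201 ^ (1 << 6) = 7201 ^ 64 = 7265

7265


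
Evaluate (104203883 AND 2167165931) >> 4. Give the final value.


Step 1: 104203883 & 2167165931 = 2359915
Step 2: 2359915 >> 4 = 147494

147494


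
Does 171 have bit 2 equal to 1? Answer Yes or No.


0b10101011, bit 2 = 0. No

No


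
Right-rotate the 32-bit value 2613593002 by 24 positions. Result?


Rotate 0b10011011110010000100001110101010 right by 24 (32-bit) = 0b11001000010000111010101010011011 = 3359877787

3359877787


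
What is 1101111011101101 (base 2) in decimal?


1101111011101101 in decimal = 57069

57069


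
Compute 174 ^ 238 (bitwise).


0b10101110 ^ 0b11101110 = 0b1000000 = 64

64


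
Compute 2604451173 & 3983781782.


0b10011011001111001100010101100101 & 0b11101101011100111010111110010110 = 0b10001001001100001000010100000100 = 2301658372

2301658372


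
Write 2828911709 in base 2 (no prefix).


2828911709 = 10101000100111011100010001011101 in binary

10101000100111011100010001011101


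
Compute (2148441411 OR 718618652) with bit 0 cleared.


Step 1: 2148441411 | 718618652 = 2866797919
Step 2: 2866797919 & ~(1 << 0) = 2866797918

2866797918


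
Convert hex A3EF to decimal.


A3EF hex = 41967 decimal

41967


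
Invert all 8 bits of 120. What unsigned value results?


120 ^ 255 = 135

135


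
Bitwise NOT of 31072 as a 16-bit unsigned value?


~0b111100101100000 = 0b1000011010011111 = 34463 (16-bit unsigned)

34463


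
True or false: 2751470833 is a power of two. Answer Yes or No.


0b10100100000000000001110011110001. Multiple bits set => No

No


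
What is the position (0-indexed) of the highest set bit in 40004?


0b1001110001000100. Highest set bit at position 15

15


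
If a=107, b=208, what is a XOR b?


107 ^ 208 = 187

187


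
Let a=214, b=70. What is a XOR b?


214 ^ 70 = 144

144


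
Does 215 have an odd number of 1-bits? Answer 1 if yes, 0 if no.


0b11010111 has 6 ones => parity 0

0


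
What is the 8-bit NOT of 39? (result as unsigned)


~0b100111 = 0b11011000 = 216 (8-bit unsigned)

216


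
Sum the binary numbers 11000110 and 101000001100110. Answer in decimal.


11000110 + 101000001100110 = 101000100101100 = 20780

20780


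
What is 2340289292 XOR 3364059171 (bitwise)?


0b10001011011111011111101100001100 ^ 0b11001000100000110111100000100011 = 0b1000011111111101000001100101111 = 1140753199

1140753199


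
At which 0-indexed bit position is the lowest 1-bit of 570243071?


0b100001111111010011011111111111. Lowest set bit at position 0

0


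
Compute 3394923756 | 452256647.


0b11001010010110100110110011101100 | 0b11010111101001110001110000111 = 0b11011010111111101110111111101111 = 3674140655

3674140655


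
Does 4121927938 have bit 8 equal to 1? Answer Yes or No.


0b11110101101011111010000100000010, bit 8 = 1. Yes

Yes


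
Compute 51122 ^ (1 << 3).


51122 ^ (1 << 3) = 51122 ^ 8 = 51130

51130


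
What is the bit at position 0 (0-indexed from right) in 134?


0b10000110, position 0 = 0

0


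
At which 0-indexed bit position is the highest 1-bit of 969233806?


0b111001110001010101010110001110. Highest set bit at position 29

29


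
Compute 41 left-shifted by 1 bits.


0b101001 << 1 = 0b1010010 = 82

82


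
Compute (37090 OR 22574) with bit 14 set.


Step 1: 37090 | 22574 = 55534
Step 2: 55534 | (1 << 14) = 55534 | 16384 = 55534

55534


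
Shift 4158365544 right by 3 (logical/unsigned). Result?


0b11110111110110111001111101101000 >> 3 = 0b11110111110110111001111101101 = 519795693

519795693


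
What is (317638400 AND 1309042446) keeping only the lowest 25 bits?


Step 1: 317638400 & 1309042446 = 33965824
Step 2: 33965824 & 33554431 = 411392

411392


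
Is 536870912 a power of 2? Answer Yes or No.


0b100000000000000000000000000000. Only one bit set => Yes

Yes


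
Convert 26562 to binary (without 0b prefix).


26562 = 110011111000010 in binary

110011111000010


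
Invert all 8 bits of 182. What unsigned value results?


182 ^ 255 = 73

73


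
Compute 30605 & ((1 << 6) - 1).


30605 & 63 = 13

13


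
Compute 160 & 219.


0b10100000 & 0b11011011 = 0b10000000 = 128

128


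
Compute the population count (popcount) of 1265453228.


0b1001011011011010100100010101100 has 15 set bits

15


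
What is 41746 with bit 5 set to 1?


41746 | (1 << 5) = 41746 | 32 = 41778

41778


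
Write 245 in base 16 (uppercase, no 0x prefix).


245 = F5 hex

F5


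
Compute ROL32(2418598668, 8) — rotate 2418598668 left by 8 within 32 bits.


Rotate 0b10010000001010001110001100001100 left by 8 (32-bit) = 0b101000111000110000110010010000 = 685968528

685968528


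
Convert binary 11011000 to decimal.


11011000 in decimal = 216

216


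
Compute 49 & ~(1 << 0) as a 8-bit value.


49 & ~(1 << 0) = 48

48


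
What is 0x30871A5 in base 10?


30871A5 hex = 50885029 decimal

50885029


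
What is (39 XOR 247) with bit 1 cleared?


Step 1: 39 ^ 247 = 208
Step 2: 208 & ~(1 << 1) = 208

208


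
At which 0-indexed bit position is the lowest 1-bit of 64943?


0b1111110110101111. Lowest set bit at position 0

0


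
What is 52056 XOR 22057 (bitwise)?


0b1100101101011000 ^ 0b101011000101001 = 0b1001110101110001 = 40305

40305


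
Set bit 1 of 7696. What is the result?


7696 | (1 << 1) = 7696 | 2 = 7698

7698


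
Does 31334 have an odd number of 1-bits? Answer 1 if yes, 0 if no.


0b111101001100110 has 9 ones => parity 1

1


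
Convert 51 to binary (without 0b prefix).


51 = 110011 in binary

110011


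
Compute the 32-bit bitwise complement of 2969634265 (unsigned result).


~0b10110001000000010000010111011001 = 0b1001110111111101111101000100110 = 1325333030 (32-bit unsigned)

1325333030
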